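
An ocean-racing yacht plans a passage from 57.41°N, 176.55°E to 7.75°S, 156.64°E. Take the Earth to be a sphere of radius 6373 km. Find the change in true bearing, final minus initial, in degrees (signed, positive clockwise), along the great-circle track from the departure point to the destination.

Initial bearing θ₁ = atan2(sin Δλ cos φ₂, cos φ₁ sin φ₂ − sin φ₁ cos φ₂ cos Δλ) = 201.48°
Final bearing θ₂ = (initial bearing from the destination back to the start) + 180° = 191.48°
Δθ = θ₂ − θ₁ = -10.0°

-10.0°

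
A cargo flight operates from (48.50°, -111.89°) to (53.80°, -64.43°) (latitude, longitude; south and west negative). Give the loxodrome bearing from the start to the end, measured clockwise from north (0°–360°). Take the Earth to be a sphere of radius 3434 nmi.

Δψ = ln[tan(π/4+φ₂/2)/tan(π/4+φ₁/2)] = +0.1477
Δλ = +0.8283 rad (taken the short way round)
course = atan2(Δλ, Δψ) = 79.89°

79.9°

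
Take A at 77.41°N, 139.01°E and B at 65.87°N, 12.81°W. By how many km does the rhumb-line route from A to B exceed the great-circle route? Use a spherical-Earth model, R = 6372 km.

1329 km

Great circle: cos σ = sin φ₁ sin φ₂ + cos φ₁ cos φ₂ cos Δλ,  σ = 0.6230 rad → d_gc = 3969.8 km
Rhumb line: Δψ = -0.6615, q = Δφ/Δψ = 0.3045, d_rh = R√(Δφ²+q²Δλ²) = 5299.0 km
Excess = 5299.0 − 3969.8 = 1329.2 ≈ 1329 km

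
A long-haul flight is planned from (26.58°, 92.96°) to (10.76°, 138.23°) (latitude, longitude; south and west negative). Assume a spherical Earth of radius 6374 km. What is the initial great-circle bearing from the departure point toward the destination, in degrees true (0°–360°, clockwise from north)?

101.5°

N = sin Δλ·cos φ₂ = +0.6979;  D = cos φ₁ sin φ₂ − sin φ₁ cos φ₂ cos Δλ = -0.1424
initial course = atan2(N, D) = 101.53°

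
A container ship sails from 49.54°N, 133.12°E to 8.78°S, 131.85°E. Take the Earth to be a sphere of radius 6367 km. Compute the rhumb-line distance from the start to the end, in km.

6482 km

Δψ = ln[tan(π/4+φ₂/2)/tan(π/4+φ₁/2)] = -1.1521;  Δφ = -1.0179 rad,  Δλ = -0.0222 rad
q = Δφ/Δψ = 0.8835
d = R·√(Δφ² + q²Δλ²) = 6367·1.01806 = 6482 km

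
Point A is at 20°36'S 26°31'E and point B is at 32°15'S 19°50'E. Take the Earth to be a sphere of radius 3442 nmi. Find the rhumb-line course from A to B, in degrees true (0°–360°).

Δψ = ln[tan(π/4+φ₂/2)/tan(π/4+φ₁/2)] = -0.2276
Δλ = -0.1166 rad (taken the short way round)
course = atan2(Δλ, Δψ) = 207.13°

207.1°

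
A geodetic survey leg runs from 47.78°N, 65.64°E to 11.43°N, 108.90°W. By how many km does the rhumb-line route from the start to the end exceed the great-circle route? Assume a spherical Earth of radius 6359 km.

Great circle: cos σ = sin φ₁ sin φ₂ + cos φ₁ cos φ₂ cos Δλ,  σ = 2.1047 rad → d_gc = 13383.84 km
Rhumb line: Δψ = -0.7509, q = Δφ/Δψ = 0.8449, d_rh = R√(Δφ²+q²Δλ²) = 16856.30 km
Excess = 16856.30 − 13383.84 = 3472.46 ≈ 3472 km

3472 km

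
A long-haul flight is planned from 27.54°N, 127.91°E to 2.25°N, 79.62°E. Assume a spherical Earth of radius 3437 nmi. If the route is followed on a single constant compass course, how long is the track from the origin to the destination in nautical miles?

3161 nmi

Δψ = ln[tan(π/4+φ₂/2)/tan(π/4+φ₁/2)] = -0.4610;  Δφ = -0.4414 rad,  Δλ = -0.8428 rad
q = Δφ/Δψ = 0.9574
d = R·√(Δφ² + q²Δλ²) = 3437·0.91974 = 3161 nmi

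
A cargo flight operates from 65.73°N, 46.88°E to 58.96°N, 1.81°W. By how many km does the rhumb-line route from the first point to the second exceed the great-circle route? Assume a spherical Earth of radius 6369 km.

Great circle: cos σ = sin φ₁ sin φ₂ + cos φ₁ cos φ₂ cos Δλ,  σ = 0.4002 rad → d_gc = 2548.7 km
Rhumb line: Δψ = -0.2558, q = Δφ/Δψ = 0.4619, d_rh = R√(Δφ²+q²Δλ²) = 2610.8 km
Excess = 2610.8 − 2548.7 = 62.1 ≈ 62 km

62 km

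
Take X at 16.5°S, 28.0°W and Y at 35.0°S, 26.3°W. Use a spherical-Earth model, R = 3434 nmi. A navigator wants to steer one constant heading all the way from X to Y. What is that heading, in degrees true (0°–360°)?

Δψ = ln[tan(π/4+φ₂/2)/tan(π/4+φ₁/2)] = -0.3608
Δλ = +0.0297 rad (taken the short way round)
course = atan2(Δλ, Δψ) = 175.30°

175.3°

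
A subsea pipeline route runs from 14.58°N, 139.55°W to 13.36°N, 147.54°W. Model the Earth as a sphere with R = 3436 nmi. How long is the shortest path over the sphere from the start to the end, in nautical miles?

Haversine: a = sin²(Δφ/2)+cos φ₁ cos φ₂ sin²(Δλ/2) = 0.00468;  σ = 2·atan2(√a,√(1−a))
σ = 7.849° → d = Rσ = 3436·0.13698 = 471 nmi

471 nmi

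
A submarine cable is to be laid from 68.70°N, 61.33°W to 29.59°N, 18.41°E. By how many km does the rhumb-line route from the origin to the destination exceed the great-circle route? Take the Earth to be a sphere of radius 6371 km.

348 km

Great circle: cos σ = sin φ₁ sin φ₂ + cos φ₁ cos φ₂ cos Δλ,  σ = 1.0282 rad → d_gc = 6551.0 km
Rhumb line: Δψ = -1.1300, q = Δφ/Δψ = 0.6041, d_rh = R√(Δφ²+q²Δλ²) = 6899.3 km
Excess = 6899.3 − 6551.0 = 348.3 ≈ 348 km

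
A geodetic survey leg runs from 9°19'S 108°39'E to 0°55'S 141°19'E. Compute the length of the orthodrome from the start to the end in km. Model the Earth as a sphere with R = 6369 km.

3732 km

cos σ = sin φ₁ sin φ₂ + cos φ₁ cos φ₂ cos Δλ
      = sin(-9.32°)sin(-0.92°) + cos(-9.32°)cos(-0.92°)cos(32.67°) = 0.8332
σ = 33.571° → d = Rσ = 6369·0.58592 = 3732 km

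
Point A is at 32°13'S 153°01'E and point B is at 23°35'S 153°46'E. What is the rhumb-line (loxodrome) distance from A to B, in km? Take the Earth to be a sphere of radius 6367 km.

962 km

Δψ = ln[tan(π/4+φ₂/2)/tan(π/4+φ₁/2)] = +0.1708;  Δφ = +0.1507 rad,  Δλ = +0.0131 rad
q = Δφ/Δψ = 0.8825
d = R·√(Δφ² + q²Δλ²) = 6367·0.15112 = 962 km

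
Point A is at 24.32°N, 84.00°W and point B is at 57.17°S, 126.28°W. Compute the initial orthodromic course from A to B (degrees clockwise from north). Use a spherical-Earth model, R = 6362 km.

θ = atan2( sin Δλ·cos φ₂ ,  cos φ₁ sin φ₂ − sin φ₁ cos φ₂ cos Δλ )
  = atan2(-0.3647, -0.9309) = 201.40°

201.4°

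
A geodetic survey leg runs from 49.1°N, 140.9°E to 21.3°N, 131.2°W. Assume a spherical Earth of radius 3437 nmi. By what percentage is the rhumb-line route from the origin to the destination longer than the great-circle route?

Great circle: σ = 1.2693 rad → d_gc = Rσ = 4362.7 nmi
Rhumb: Δφ = -0.4852, Δλ = +1.5341, Δψ = -0.6058, q = Δφ/Δψ = 0.8009 → d_rh = R√(Δφ²+q²Δλ²) = 4540.2 nmi
Excess = (4540.2 − 4362.7) / 4362.7 = 177.5 / 4362.7 = 4.07% ≈ 4.1%

4.1%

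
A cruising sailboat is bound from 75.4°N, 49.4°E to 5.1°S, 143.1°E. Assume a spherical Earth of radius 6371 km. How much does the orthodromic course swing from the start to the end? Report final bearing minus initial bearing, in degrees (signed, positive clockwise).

Initial bearing θ₁ = atan2(sin Δλ cos φ₂, cos φ₁ sin φ₂ − sin φ₁ cos φ₂ cos Δλ) = 87.71°
Final bearing θ₂ = (initial bearing from the destination back to the start) + 180° = 165.35°
Δθ = θ₂ − θ₁ = +77.6°

+77.6°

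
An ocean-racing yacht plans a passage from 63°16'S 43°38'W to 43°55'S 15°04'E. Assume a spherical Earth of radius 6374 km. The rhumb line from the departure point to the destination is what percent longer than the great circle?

Great circle: σ = 0.6635 rad → d_gc = Rσ = 4229.4 km
Rhumb: Δφ = +0.3377, Δλ = +1.0245, Δψ = +0.5822, q = Δφ/Δψ = 0.5801 → d_rh = R√(Δφ²+q²Δλ²) = 4356.9 km
Excess = (4356.9 − 4229.4) / 4229.4 = 127.5 / 4229.4 = 3.01% ≈ 3.0%

3.0%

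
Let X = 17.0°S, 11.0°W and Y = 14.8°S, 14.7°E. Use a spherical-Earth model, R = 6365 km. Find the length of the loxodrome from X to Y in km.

2756 km

Rhumb course C = atan2(Δλ, Δψ) with Δψ = ln[tan(π/4+φ₂/2)/tan(π/4+φ₁/2)] = +0.0399, Δλ = +0.4485 → C = 84.91°
d = R·|Δφ| / |cos C| = 6365·0.03840 / 0.08866 = 2756 km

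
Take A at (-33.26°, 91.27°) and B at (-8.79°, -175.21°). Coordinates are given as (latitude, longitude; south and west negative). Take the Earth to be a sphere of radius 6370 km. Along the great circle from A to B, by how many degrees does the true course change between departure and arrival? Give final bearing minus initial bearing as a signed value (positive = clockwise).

-42.7°

Initial bearing θ₁ = atan2(sin Δλ cos φ₂, cos φ₁ sin φ₂ − sin φ₁ cos φ₂ cos Δλ) = 99.27°
Final bearing θ₂ = (initial bearing from the destination back to the start) + 180° = 56.62°
Δθ = θ₂ − θ₁ = -42.7°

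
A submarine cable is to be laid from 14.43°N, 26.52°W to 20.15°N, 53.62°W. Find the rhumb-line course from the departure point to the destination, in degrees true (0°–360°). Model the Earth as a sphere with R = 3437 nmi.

282.5°

Δψ = ln[tan(π/4+φ₂/2)/tan(π/4+φ₁/2)] = +0.1046
Δλ = -0.4730 rad (taken the short way round)
course = atan2(Δλ, Δψ) = 282.47°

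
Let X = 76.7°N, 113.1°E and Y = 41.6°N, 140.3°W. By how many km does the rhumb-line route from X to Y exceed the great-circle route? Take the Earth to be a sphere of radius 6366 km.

716 km

Great circle: cos σ = sin φ₁ sin φ₂ + cos φ₁ cos φ₂ cos Δλ,  σ = 0.9311 rad → d_gc = 5927.22 km
Rhumb line: Δψ = -1.3493, q = Δφ/Δψ = 0.4540, d_rh = R√(Δφ²+q²Δλ²) = 6642.74 km
Excess = 6642.74 − 5927.22 = 715.52 ≈ 716 km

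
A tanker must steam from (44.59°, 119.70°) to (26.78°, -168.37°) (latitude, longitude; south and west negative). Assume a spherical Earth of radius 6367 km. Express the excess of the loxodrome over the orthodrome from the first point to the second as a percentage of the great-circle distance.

Great circle: σ = 1.0315 rad → d_gc = Rσ = 6567.7 km
Rhumb: Δφ = -0.3108, Δλ = +1.2554, Δψ = -0.3859, q = Δφ/Δψ = 0.8055 → d_rh = R√(Δφ²+q²Δλ²) = 6736.2 km
Excess = (6736.2 − 6567.7) / 6567.7 = 168.5 / 6567.7 = 2.57% ≈ 2.6%

2.6%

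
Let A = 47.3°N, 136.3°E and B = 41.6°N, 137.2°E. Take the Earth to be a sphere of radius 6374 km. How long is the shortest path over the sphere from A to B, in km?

638 km

cos σ = sin φ₁ sin φ₂ + cos φ₁ cos φ₂ cos Δλ
      = sin(47.30°)sin(41.60°) + cos(47.30°)cos(41.60°)cos(0.90°) = 0.9950
σ = 5.736° → d = Rσ = 6374·0.10011 = 638 km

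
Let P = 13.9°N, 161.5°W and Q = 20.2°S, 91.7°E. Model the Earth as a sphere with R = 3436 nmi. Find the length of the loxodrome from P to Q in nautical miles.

6623 nmi

Δψ = ln[tan(π/4+φ₂/2)/tan(π/4+φ₁/2)] = -0.6051;  Δφ = -0.5952 rad,  Δλ = -1.8640 rad
q = Δφ/Δψ = 0.9835
d = R·√(Δφ² + q²Δλ²) = 3436·1.92753 = 6623 nmi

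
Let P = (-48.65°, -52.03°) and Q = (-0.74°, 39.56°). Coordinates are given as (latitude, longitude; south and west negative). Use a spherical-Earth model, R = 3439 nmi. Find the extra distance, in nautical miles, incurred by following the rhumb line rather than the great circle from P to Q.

147 nmi

Great circle: cos σ = sin φ₁ sin φ₂ + cos φ₁ cos φ₂ cos Δλ,  σ = 1.5794 rad → d_gc = 5431.7 nmi
Rhumb line: Δψ = +0.9616, q = Δφ/Δψ = 0.8696, d_rh = R√(Δφ²+q²Δλ²) = 5578.6 nmi
Excess = 5578.6 − 5431.7 = 146.9 ≈ 147 nmi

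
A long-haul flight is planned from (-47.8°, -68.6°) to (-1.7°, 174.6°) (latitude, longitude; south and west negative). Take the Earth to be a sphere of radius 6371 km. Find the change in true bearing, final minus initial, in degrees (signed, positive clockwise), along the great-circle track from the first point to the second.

At departure: θ₁ = atan2(sin Δλ cos φ₂, cos φ₁ sin φ₂ − sin φ₁ cos φ₂ cos Δλ) = 248.37°
At arrival: θ₂ = atan2(sin Δλ cos φ₁, −cos φ₂ sin φ₁ + sin φ₂ cos φ₁ cos Δλ) = 321.34°
Δθ = θ₂ − θ₁ = +73.0°

+73.0°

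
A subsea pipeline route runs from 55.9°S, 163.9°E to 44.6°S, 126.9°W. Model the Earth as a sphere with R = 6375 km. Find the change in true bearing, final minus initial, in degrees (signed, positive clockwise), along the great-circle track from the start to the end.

-56.1°

At departure: θ₁ = atan2(sin Δλ cos φ₂, cos φ₁ sin φ₂ − sin φ₁ cos φ₂ cos Δλ) = 105.48°
At arrival: θ₂ = atan2(sin Δλ cos φ₁, −cos φ₂ sin φ₁ + sin φ₂ cos φ₁ cos Δλ) = 49.36°
Δθ = θ₂ − θ₁ = -56.1°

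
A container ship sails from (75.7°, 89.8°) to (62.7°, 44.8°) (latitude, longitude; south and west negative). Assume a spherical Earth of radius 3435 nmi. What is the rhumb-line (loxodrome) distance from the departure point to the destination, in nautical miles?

1211 nmi

Rhumb course C = atan2(Δλ, Δψ) with Δψ = ln[tan(π/4+φ₂/2)/tan(π/4+φ₁/2)] = -0.6606, Δλ = -0.7854 → C = 229.93°
d = R·|Δφ| / |cos C| = 3435·0.22689 / 0.64368 = 1211 nmi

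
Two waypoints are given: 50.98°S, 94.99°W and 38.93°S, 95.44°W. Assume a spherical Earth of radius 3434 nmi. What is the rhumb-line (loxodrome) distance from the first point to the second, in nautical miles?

Δψ = ln[tan(π/4+φ₂/2)/tan(π/4+φ₁/2)] = +0.2989;  Δφ = +0.2103 rad,  Δλ = -0.0079 rad
q = Δφ/Δψ = 0.7037
d = R·√(Δφ² + q²Δλ²) = 3434·0.21038 = 722 nmi

722 nmi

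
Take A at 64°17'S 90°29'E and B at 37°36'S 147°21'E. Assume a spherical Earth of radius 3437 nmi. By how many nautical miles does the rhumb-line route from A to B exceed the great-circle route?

Great circle: cos σ = sin φ₁ sin φ₂ + cos φ₁ cos φ₂ cos Δλ,  σ = 0.7413 rad → d_gc = 2547.7 nmi
Rhumb line: Δψ = +0.7681, q = Δφ/Δψ = 0.6063, d_rh = R√(Δφ²+q²Δλ²) = 2615.3 nmi
Excess = 2615.3 − 2547.7 = 67.6 ≈ 68 nmi

68 nmi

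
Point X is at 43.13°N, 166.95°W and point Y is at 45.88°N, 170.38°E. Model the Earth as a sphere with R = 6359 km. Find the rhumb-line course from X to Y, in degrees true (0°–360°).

Δψ = ln[tan(π/4+φ₂/2)/tan(π/4+φ₁/2)] = +0.0673
Δλ = -0.3957 rad (taken the short way round)
course = atan2(Δλ, Δψ) = 279.66°

279.7°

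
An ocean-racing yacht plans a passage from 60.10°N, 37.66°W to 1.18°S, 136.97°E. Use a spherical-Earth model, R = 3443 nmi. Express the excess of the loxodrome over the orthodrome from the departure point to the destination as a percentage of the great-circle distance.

25.8%

Great circle: σ = 2.1107 rad → d_gc = Rσ = 7267.1 nmi
Rhumb: Δφ = -1.0695, Δλ = +3.0479, Δψ = -1.3411, q = Δφ/Δψ = 0.7975 → d_rh = R√(Δφ²+q²Δλ²) = 9143.5 nmi
Excess = (9143.5 − 7267.1) / 7267.1 = 1876.4 / 7267.1 = 25.82% ≈ 25.8%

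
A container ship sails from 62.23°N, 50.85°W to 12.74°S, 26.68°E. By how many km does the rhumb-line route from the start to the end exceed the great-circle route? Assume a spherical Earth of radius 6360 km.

230 km

Great circle: cos σ = sin φ₁ sin φ₂ + cos φ₁ cos φ₂ cos Δλ,  σ = 1.6679 rad → d_gc = 10608.1 km
Rhumb line: Δψ = -1.6218, q = Δφ/Δψ = 0.8068, d_rh = R√(Δφ²+q²Δλ²) = 10838.2 km
Excess = 10838.2 − 10608.1 = 230.1 ≈ 230 km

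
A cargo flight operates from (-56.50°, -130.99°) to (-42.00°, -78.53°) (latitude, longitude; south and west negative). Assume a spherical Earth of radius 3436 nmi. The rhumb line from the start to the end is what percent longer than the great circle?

2.1%

Great circle: σ = 0.6302 rad → d_gc = Rσ = 2165.4 nmi
Rhumb: Δφ = +0.2531, Δλ = +0.9156, Δψ = +0.3916, q = Δφ/Δψ = 0.6463 → d_rh = R√(Δφ²+q²Δλ²) = 2211.3 nmi
Excess = (2211.3 − 2165.4) / 2165.4 = 45.9 / 2165.4 = 2.12% ≈ 2.1%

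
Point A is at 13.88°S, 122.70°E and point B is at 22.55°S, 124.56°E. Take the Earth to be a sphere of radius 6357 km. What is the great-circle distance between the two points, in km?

Haversine: a = sin²(Δφ/2)+cos φ₁ cos φ₂ sin²(Δλ/2) = 0.00595;  σ = 2·atan2(√a,√(1−a))
σ = 8.848° → d = Rσ = 6357·0.15442 = 982 km

982 km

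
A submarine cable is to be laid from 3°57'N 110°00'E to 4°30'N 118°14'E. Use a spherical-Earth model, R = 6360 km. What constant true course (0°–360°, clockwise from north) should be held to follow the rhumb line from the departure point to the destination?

86.2°

Δψ = ln[tan(π/4+φ₂/2)/tan(π/4+φ₁/2)] = +0.0096
Δλ = +0.1437 rad (taken the short way round)
course = atan2(Δλ, Δψ) = 86.17°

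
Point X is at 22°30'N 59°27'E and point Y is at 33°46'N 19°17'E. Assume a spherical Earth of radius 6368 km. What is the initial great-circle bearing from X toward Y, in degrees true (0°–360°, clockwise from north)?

N = sin Δλ·cos φ₂ = -0.5362;  D = cos φ₁ sin φ₂ − sin φ₁ cos φ₂ cos Δλ = +0.2704
initial course = atan2(N, D) = 296.76°

296.8°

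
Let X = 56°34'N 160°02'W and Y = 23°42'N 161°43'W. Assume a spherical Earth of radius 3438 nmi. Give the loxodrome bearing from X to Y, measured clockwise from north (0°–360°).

Meridional parts: M(φ₁)=+1.2029, M(φ₂)=+0.4260 → ΔM = -0.7769;  Δλ = -0.0294 rad
tan C = Δλ / ΔM = +0.0378 → C = 182.17°

182.2°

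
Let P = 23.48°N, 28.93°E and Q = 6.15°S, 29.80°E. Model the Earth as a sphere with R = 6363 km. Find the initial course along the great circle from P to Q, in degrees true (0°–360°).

N = sin Δλ·cos φ₂ = +0.0151;  D = cos φ₁ sin φ₂ − sin φ₁ cos φ₂ cos Δλ = -0.4944
initial course = atan2(N, D) = 178.25°

178.3°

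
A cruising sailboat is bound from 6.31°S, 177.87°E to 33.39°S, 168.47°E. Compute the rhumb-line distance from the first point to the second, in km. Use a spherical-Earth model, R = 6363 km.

3160 km

Δψ = ln[tan(π/4+φ₂/2)/tan(π/4+φ₁/2)] = -0.5085;  Δφ = -0.4726 rad,  Δλ = -0.1641 rad
q = Δφ/Δψ = 0.9295
d = R·√(Δφ² + q²Δλ²) = 6363·0.49662 = 3160 km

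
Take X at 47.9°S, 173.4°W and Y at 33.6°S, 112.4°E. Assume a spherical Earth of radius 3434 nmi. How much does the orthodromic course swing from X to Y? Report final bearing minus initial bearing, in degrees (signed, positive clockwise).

At departure: θ₁ = atan2(sin Δλ cos φ₂, cos φ₁ sin φ₂ − sin φ₁ cos φ₂ cos Δλ) = 255.80°
At arrival: θ₂ = atan2(sin Δλ cos φ₁, −cos φ₂ sin φ₁ + sin φ₂ cos φ₁ cos Δλ) = 308.71°
Δθ = θ₂ − θ₁ = +52.9°

+52.9°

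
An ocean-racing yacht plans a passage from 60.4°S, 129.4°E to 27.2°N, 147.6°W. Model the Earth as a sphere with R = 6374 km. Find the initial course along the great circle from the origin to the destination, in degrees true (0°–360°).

N = sin Δλ·cos φ₂ = +0.8828;  D = cos φ₁ sin φ₂ − sin φ₁ cos φ₂ cos Δλ = +0.3200
initial course = atan2(N, D) = 70.07°

70.1°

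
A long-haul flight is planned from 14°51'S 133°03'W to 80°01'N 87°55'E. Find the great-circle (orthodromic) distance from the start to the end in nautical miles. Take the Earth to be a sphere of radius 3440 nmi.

6740 nmi

Haversine: a = sin²(Δφ/2)+cos φ₁ cos φ₂ sin²(Δλ/2) = 0.68947;  σ = 2·atan2(√a,√(1−a))
σ = 112.268° → d = Rσ = 3440·1.95945 = 6740 nmi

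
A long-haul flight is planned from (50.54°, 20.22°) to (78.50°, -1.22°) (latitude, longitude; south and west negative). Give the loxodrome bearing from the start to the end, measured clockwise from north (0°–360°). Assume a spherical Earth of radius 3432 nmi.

Δψ = ln[tan(π/4+φ₂/2)/tan(π/4+φ₁/2)] = +1.2702
Δλ = -0.3742 rad (taken the short way round)
course = atan2(Δλ, Δψ) = 343.59°

343.6°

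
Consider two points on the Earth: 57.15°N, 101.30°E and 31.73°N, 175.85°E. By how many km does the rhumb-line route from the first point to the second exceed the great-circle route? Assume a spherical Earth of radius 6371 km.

244 km

Great circle: cos σ = sin φ₁ sin φ₂ + cos φ₁ cos φ₂ cos Δλ,  σ = 0.9707 rad → d_gc = 6184.3 km
Rhumb line: Δψ = -0.6370, q = Δφ/Δψ = 0.6965, d_rh = R√(Δφ²+q²Δλ²) = 6428.3 km
Excess = 6428.3 − 6184.3 = 244.0 ≈ 244 km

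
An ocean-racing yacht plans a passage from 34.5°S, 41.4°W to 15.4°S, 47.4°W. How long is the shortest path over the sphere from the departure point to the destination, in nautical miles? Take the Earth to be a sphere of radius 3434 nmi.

cos σ = sin φ₁ sin φ₂ + cos φ₁ cos φ₂ cos Δλ
      = sin(-34.50°)sin(-15.40°) + cos(-34.50°)cos(-15.40°)cos(-6.00°) = 0.9406
σ = 19.848° → d = Rσ = 3434·0.34641 = 1190 nmi

1190 nmi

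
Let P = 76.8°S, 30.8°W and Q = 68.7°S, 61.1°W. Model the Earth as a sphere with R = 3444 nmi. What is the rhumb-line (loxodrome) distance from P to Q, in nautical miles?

720 nmi

Rhumb course C = atan2(Δλ, Δψ) with Δψ = ln[tan(π/4+φ₂/2)/tan(π/4+φ₁/2)] = +0.4857, Δλ = -0.5288 → C = 312.56°
d = R·|Δφ| / |cos C| = 3444·0.14137 / 0.67640 = 720 nmi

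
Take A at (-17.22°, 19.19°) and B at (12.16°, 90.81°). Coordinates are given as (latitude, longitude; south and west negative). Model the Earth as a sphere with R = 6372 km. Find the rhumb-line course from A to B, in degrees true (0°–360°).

Δψ = ln[tan(π/4+φ₂/2)/tan(π/4+φ₁/2)] = +0.5190
Δλ = +1.2500 rad (taken the short way round)
course = atan2(Δλ, Δψ) = 67.45°

67.5°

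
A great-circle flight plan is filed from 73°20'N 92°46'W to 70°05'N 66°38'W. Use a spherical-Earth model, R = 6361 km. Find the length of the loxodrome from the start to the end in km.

977 km

Δψ = ln[tan(π/4+φ₂/2)/tan(π/4+φ₁/2)] = -0.1812;  Δφ = -0.0567 rad,  Δλ = +0.4561 rad
q = Δφ/Δψ = 0.3130
d = R·√(Δφ² + q²Δλ²) = 6361·0.15364 = 977 km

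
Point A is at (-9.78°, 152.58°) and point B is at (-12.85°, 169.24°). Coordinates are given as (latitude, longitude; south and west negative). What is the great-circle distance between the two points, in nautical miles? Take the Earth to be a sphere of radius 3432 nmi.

cos σ = sin φ₁ sin φ₂ + cos φ₁ cos φ₂ cos Δλ
      = sin(-9.78°)sin(-12.85°) + cos(-9.78°)cos(-12.85°)cos(16.66°) = 0.9582
σ = 16.618° → d = Rσ = 3432·0.29004 = 995 nmi

995 nmi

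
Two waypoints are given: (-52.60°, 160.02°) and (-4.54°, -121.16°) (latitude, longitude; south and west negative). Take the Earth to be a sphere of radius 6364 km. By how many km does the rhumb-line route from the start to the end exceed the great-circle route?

212 km

Great circle: cos σ = sin φ₁ sin φ₂ + cos φ₁ cos φ₂ cos Δλ,  σ = 1.3895 rad → d_gc = 8843.0 km
Rhumb line: Δψ = +1.0040, q = Δφ/Δψ = 0.8355, d_rh = R√(Δφ²+q²Δλ²) = 9055.3 km
Excess = 9055.3 − 8843.0 = 212.3 ≈ 212 km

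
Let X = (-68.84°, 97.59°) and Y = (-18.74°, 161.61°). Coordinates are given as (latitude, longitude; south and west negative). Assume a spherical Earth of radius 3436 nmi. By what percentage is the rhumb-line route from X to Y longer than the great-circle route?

2.9%

Great circle: σ = 1.1048 rad → d_gc = Rσ = 3795.9 nmi
Rhumb: Δφ = +0.8744, Δλ = +1.1174, Δψ = +1.3447, q = Δφ/Δψ = 0.6502 → d_rh = R√(Δφ²+q²Δλ²) = 3906.3 nmi
Excess = (3906.3 − 3795.9) / 3795.9 = 110.4 / 3795.9 = 2.91% ≈ 2.9%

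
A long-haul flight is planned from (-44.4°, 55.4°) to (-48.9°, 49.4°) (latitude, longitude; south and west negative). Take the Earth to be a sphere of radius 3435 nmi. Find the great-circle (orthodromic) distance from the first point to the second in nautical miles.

Haversine: a = sin²(Δφ/2)+cos φ₁ cos φ₂ sin²(Δλ/2) = 0.00283;  σ = 2·atan2(√a,√(1−a))
σ = 6.097° → d = Rσ = 3435·0.10640 = 365 nmi

365 nmi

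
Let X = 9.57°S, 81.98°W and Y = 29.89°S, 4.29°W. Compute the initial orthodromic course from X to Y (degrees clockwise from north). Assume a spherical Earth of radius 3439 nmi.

118.5°

θ = atan2( sin Δλ·cos φ₂ ,  cos φ₁ sin φ₂ − sin φ₁ cos φ₂ cos Δλ )
  = atan2(+0.8471, -0.4607) = 118.54°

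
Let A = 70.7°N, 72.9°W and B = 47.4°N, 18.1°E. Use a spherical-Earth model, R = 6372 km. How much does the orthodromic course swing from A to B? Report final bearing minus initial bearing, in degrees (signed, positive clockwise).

At departure: θ₁ = atan2(sin Δλ cos φ₂, cos φ₁ sin φ₂ − sin φ₁ cos φ₂ cos Δλ) = 69.40°
At arrival: θ₂ = atan2(sin Δλ cos φ₁, −cos φ₂ sin φ₁ + sin φ₂ cos φ₁ cos Δλ) = 152.80°
Δθ = θ₂ − θ₁ = +83.4°

+83.4°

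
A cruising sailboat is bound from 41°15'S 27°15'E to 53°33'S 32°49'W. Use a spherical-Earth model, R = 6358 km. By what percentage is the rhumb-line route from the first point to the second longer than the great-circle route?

Great circle: σ = 0.7178 rad → d_gc = Rσ = 4563.8 km
Rhumb: Δφ = -0.2147, Δλ = -1.0484, Δψ = -0.3192, q = Δφ/Δψ = 0.6725 → d_rh = R√(Δφ²+q²Δλ²) = 4685.6 km
Excess = (4685.6 − 4563.8) / 4563.8 = 121.8 / 4563.8 = 2.67% ≈ 2.7%

2.7%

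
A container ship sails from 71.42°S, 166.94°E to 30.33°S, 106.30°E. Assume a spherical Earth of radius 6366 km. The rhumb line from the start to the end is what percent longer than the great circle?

Great circle: σ = 0.9103 rad → d_gc = Rσ = 5795.0 km
Rhumb: Δφ = +0.7172, Δλ = -1.0584, Δψ = +1.2545, q = Δφ/Δψ = 0.5717 → d_rh = R√(Δφ²+q²Δλ²) = 5973.1 km
Excess = (5973.1 − 5795.0) / 5795.0 = 178.1 / 5795.0 = 3.07% ≈ 3.1%

3.1%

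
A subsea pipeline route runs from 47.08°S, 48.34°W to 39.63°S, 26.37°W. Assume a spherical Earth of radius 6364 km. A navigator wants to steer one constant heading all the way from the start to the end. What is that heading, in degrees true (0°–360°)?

65.0°

Meridional parts: M(φ₁)=-0.9337, M(φ₂)=-0.7545 → ΔM = +0.1792;  Δλ = +0.3834 rad
tan C = Δλ / ΔM = +2.1400 → C = 64.95°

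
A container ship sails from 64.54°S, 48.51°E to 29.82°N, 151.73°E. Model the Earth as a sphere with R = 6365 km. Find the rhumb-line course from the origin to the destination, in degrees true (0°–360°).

41.5°

Meridional parts: M(φ₁)=-1.4876, M(φ₂)=+0.5457 → ΔM = +2.0333;  Δλ = +1.8015 rad
tan C = Δλ / ΔM = +0.8860 → C = 41.54°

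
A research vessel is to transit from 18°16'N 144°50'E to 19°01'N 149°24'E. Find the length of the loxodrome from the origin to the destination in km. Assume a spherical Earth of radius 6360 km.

487 km

Rhumb course C = atan2(Δλ, Δψ) with Δψ = ln[tan(π/4+φ₂/2)/tan(π/4+φ₁/2)] = +0.0138, Δλ = +0.0797 → C = 80.17°
d = R·|Δφ| / |cos C| = 6360·0.01309 / 0.17078 = 487 km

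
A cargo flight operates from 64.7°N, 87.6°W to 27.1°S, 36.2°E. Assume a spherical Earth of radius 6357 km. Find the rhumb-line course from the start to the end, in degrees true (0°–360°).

132.6°

Δψ = ln[tan(π/4+φ₂/2)/tan(π/4+φ₁/2)] = -1.9858
Δλ = +2.1607 rad (taken the short way round)
course = atan2(Δλ, Δψ) = 132.58°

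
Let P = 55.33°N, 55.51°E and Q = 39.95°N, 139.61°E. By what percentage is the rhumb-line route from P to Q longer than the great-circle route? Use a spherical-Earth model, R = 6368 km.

5.6%

Great circle: σ = 0.9607 rad → d_gc = Rσ = 6117.9 km
Rhumb: Δφ = -0.2684, Δλ = +1.4678, Δψ = -0.4025, q = Δφ/Δψ = 0.6668 → d_rh = R√(Δφ²+q²Δλ²) = 6463.1 km
Excess = (6463.1 − 6117.9) / 6117.9 = 345.2 / 6117.9 = 5.64% ≈ 5.6%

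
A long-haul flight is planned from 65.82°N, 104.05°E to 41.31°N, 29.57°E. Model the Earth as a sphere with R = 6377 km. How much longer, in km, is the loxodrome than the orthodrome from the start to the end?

Great circle: cos σ = sin φ₁ sin φ₂ + cos φ₁ cos φ₂ cos Δλ,  σ = 0.8168 rad → d_gc = 5208.9 km
Rhumb line: Δψ = -0.7478, q = Δφ/Δψ = 0.5721, d_rh = R√(Δφ²+q²Δλ²) = 5470.7 km
Excess = 5470.7 − 5208.9 = 261.8 ≈ 262 km

262 km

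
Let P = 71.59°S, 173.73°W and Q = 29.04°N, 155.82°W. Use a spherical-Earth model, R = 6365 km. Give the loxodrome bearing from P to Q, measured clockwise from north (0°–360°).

7.6°

Δψ = ln[tan(π/4+φ₂/2)/tan(π/4+φ₁/2)] = +2.3499
Δλ = +0.3126 rad (taken the short way round)
course = atan2(Δλ, Δψ) = 7.58°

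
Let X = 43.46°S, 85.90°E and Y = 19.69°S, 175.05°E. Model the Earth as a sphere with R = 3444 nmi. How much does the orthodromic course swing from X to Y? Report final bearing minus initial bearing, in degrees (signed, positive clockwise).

-55.6°

At departure: θ₁ = atan2(sin Δλ cos φ₂, cos φ₁ sin φ₂ − sin φ₁ cos φ₂ cos Δλ) = 104.01°
At arrival: θ₂ = atan2(sin Δλ cos φ₁, −cos φ₂ sin φ₁ + sin φ₂ cos φ₁ cos Δλ) = 48.42°
Δθ = θ₂ − θ₁ = -55.6°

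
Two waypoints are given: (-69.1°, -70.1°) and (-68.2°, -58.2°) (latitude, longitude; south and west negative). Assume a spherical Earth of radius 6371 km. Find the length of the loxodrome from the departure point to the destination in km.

Rhumb course C = atan2(Δλ, Δψ) with Δψ = ln[tan(π/4+φ₂/2)/tan(π/4+φ₁/2)] = +0.0432, Δλ = +0.2077 → C = 78.26°
d = R·|Δφ| / |cos C| = 6371·0.01571 / 0.20342 = 492 km

492 km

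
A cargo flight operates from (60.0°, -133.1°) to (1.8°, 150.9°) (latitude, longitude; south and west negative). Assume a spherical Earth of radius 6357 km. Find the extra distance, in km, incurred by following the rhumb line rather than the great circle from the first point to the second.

238 km

Great circle: cos σ = sin φ₁ sin φ₂ + cos φ₁ cos φ₂ cos Δλ,  σ = 1.4221 rad → d_gc = 9040.6 km
Rhumb line: Δψ = -1.2855, q = Δφ/Δψ = 0.7902, d_rh = R√(Δφ²+q²Δλ²) = 9278.5 km
Excess = 9278.5 − 9040.6 = 237.9 ≈ 238 km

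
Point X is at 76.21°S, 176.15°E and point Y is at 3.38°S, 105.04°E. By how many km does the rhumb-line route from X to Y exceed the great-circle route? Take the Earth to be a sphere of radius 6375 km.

313 km

Great circle: cos σ = sin φ₁ sin φ₂ + cos φ₁ cos φ₂ cos Δλ,  σ = 1.4361 rad → d_gc = 9155.1 km
Rhumb line: Δψ = +2.0536, q = Δφ/Δψ = 0.6190, d_rh = R√(Δφ²+q²Δλ²) = 9468.4 km
Excess = 9468.4 − 9155.1 = 313.3 ≈ 313 km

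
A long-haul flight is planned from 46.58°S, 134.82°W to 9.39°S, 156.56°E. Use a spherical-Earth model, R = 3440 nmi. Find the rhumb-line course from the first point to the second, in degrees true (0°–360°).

Δψ = ln[tan(π/4+φ₂/2)/tan(π/4+φ₁/2)] = +0.7563
Δλ = -1.1976 rad (taken the short way round)
course = atan2(Δλ, Δψ) = 302.27°

302.3°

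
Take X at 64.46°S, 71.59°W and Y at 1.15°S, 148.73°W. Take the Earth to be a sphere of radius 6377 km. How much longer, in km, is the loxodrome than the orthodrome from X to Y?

Great circle: cos σ = sin φ₁ sin φ₂ + cos φ₁ cos φ₂ cos Δλ,  σ = 1.4565 rad → d_gc = 9288.1 km
Rhumb line: Δψ = +1.4643, q = Δφ/Δψ = 0.7546, d_rh = R√(Δφ²+q²Δλ²) = 9572.1 km
Excess = 9572.1 − 9288.1 = 284.0 ≈ 284 km

284 km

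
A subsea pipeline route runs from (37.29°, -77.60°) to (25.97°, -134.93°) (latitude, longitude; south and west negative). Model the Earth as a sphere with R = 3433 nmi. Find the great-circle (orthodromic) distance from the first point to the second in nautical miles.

2957 nmi

cos σ = sin φ₁ sin φ₂ + cos φ₁ cos φ₂ cos Δλ
      = sin(37.29°)sin(25.97°) + cos(37.29°)cos(25.97°)cos(-57.33°) = 0.6514
σ = 49.353° → d = Rσ = 3433·0.86138 = 2957 nmi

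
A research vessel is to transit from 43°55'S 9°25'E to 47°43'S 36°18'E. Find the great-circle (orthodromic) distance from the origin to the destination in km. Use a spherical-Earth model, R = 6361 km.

Haversine: a = sin²(Δφ/2)+cos φ₁ cos φ₂ sin²(Δλ/2) = 0.02729;  σ = 2·atan2(√a,√(1−a))
σ = 19.016° → d = Rσ = 6361·0.33190 = 2111 km

2111 km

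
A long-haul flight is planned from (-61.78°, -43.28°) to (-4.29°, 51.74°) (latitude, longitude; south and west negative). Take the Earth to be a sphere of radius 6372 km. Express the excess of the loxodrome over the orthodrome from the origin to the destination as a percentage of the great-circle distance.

4.9%

Great circle: σ = 1.5461 rad → d_gc = Rσ = 9852.0 km
Rhumb: Δφ = +1.0034, Δλ = +1.6584, Δψ = +1.3059, q = Δφ/Δψ = 0.7684 → d_rh = R√(Δφ²+q²Δλ²) = 10334.6 km
Excess = (10334.6 − 9852.0) / 9852.0 = 482.6 / 9852.0 = 4.90% ≈ 4.9%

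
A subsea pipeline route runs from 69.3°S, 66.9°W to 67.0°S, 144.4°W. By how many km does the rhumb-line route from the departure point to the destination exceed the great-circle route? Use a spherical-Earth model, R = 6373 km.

212 km

Great circle: cos σ = sin φ₁ sin φ₂ + cos φ₁ cos φ₂ cos Δλ,  σ = 0.4713 rad → d_gc = 3003.7 km
Rhumb line: Δψ = +0.1080, q = Δφ/Δψ = 0.3718, d_rh = R√(Δφ²+q²Δλ²) = 3215.6 km
Excess = 3215.6 − 3003.7 = 211.9 ≈ 212 km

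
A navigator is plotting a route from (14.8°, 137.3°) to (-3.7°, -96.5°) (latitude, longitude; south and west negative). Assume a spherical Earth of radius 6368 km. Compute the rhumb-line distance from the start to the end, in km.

14050 km

Δψ = ln[tan(π/4+φ₂/2)/tan(π/4+φ₁/2)] = -0.3259;  Δφ = -0.3229 rad,  Δλ = +2.2026 rad
q = Δφ/Δψ = 0.9909
d = R·√(Δφ² + q²Δλ²) = 6368·2.20631 = 14050 km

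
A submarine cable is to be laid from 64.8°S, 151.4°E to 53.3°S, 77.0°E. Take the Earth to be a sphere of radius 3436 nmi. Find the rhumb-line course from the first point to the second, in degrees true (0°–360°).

286.9°

Δψ = ln[tan(π/4+φ₂/2)/tan(π/4+φ₁/2)] = +0.3947
Δλ = -1.2985 rad (taken the short way round)
course = atan2(Δλ, Δψ) = 286.91°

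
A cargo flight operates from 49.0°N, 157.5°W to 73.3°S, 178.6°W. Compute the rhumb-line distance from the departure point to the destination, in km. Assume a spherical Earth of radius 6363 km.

13691 km

Δψ = ln[tan(π/4+φ₂/2)/tan(π/4+φ₁/2)] = -2.9027;  Δφ = -2.1345 rad,  Δλ = -0.3683 rad
q = Δφ/Δψ = 0.7354
d = R·√(Δφ² + q²Δλ²) = 6363·2.15165 = 13691 km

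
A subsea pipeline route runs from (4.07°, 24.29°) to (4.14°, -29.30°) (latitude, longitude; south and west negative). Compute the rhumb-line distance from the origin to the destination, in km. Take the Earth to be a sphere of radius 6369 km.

5942 km

Δψ = ln[tan(π/4+φ₂/2)/tan(π/4+φ₁/2)] = +0.0012;  Δφ = +0.0012 rad,  Δλ = -0.9353 rad
q = Δφ/Δψ = 0.9974
d = R·√(Δφ² + q²Δλ²) = 6369·0.93292 = 5942 km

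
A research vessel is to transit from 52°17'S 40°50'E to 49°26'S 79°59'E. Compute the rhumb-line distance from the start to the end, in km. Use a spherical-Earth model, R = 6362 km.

Δψ = ln[tan(π/4+φ₂/2)/tan(π/4+φ₁/2)] = +0.0788;  Δφ = +0.0497 rad,  Δλ = +0.6833 rad
q = Δφ/Δψ = 0.6310
d = R·√(Δφ² + q²Δλ²) = 6362·0.43401 = 2761 km

2761 km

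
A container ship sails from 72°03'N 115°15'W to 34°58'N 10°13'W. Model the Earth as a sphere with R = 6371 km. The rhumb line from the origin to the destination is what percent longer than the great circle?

10.8%

Great circle: σ = 1.0705 rad → d_gc = Rσ = 6820.1 km
Rhumb: Δφ = -0.6472, Δλ = +1.8332, Δψ = -1.1934, q = Δφ/Δψ = 0.5423 → d_rh = R√(Δφ²+q²Δλ²) = 7557.9 km
Excess = (7557.9 − 6820.1) / 6820.1 = 737.8 / 6820.1 = 10.82% ≈ 10.8%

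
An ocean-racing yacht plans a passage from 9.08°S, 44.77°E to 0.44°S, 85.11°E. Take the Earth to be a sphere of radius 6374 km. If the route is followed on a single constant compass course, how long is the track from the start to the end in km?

4570 km

Δψ = ln[tan(π/4+φ₂/2)/tan(π/4+φ₁/2)] = +0.1515;  Δφ = +0.1508 rad,  Δλ = +0.7041 rad
q = Δφ/Δψ = 0.9956
d = R·√(Δφ² + q²Δλ²) = 6374·0.71700 = 4570 km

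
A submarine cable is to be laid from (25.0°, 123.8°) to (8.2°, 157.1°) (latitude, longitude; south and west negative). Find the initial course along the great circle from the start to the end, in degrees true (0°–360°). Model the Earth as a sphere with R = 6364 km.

N = sin Δλ·cos φ₂ = +0.5434;  D = cos φ₁ sin φ₂ − sin φ₁ cos φ₂ cos Δλ = -0.2204
initial course = atan2(N, D) = 112.07°

112.1°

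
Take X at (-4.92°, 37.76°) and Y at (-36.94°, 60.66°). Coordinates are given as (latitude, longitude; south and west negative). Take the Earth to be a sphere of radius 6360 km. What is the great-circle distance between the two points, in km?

4248 km

Haversine: a = sin²(Δφ/2)+cos φ₁ cos φ₂ sin²(Δλ/2) = 0.10745;  σ = 2·atan2(√a,√(1−a))
σ = 38.270° → d = Rσ = 6360·0.66794 = 4248 km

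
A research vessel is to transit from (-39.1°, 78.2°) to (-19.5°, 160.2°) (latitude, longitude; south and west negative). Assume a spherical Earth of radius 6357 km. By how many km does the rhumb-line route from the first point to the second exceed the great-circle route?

Great circle: cos σ = sin φ₁ sin φ₂ + cos φ₁ cos φ₂ cos Δλ,  σ = 1.2531 rad → d_gc = 7966.3 km
Rhumb line: Δψ = +0.3954, q = Δφ/Δψ = 0.8651, d_rh = R√(Δφ²+q²Δλ²) = 8165.5 km
Excess = 8165.5 − 7966.3 = 199.2 ≈ 199 km

199 km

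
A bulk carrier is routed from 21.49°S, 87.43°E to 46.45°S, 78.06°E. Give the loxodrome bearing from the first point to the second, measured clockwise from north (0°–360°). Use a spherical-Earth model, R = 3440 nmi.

197.0°

Meridional parts: M(φ₁)=-0.3842, M(φ₂)=-0.9176 → ΔM = -0.5334;  Δλ = -0.1635 rad
tan C = Δλ / ΔM = +0.3066 → C = 197.04°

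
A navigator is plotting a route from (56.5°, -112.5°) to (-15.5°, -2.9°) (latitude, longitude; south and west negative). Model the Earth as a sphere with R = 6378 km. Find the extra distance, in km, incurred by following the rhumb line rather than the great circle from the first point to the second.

475 km

Great circle: cos σ = sin φ₁ sin φ₂ + cos φ₁ cos φ₂ cos Δλ,  σ = 1.9837 rad → d_gc = 12652.0 km
Rhumb line: Δψ = -1.4746, q = Δφ/Δψ = 0.8522, d_rh = R√(Δφ²+q²Δλ²) = 13127.4 km
Excess = 13127.4 − 12652.0 = 475.4 ≈ 475 km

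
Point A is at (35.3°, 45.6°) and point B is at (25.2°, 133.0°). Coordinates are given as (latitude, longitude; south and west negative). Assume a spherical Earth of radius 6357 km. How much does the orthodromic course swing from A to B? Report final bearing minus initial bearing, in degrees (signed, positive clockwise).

Initial bearing θ₁ = atan2(sin Δλ cos φ₂, cos φ₁ sin φ₂ − sin φ₁ cos φ₂ cos Δλ) = 70.29°
Final bearing θ₂ = (initial bearing from the destination back to the start) + 180° = 121.88°
Δθ = θ₂ − θ₁ = +51.6°

+51.6°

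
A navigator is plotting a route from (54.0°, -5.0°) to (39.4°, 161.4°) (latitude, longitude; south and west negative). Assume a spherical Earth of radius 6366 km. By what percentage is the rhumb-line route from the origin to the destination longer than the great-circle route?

32.8%

Great circle: σ = 1.4987 rad → d_gc = Rσ = 9540.7 km
Rhumb: Δφ = -0.2548, Δλ = +2.9042, Δψ = -0.3749, q = Δφ/Δψ = 0.6797 → d_rh = R√(Δφ²+q²Δλ²) = 12671.4 km
Excess = (12671.4 − 9540.7) / 9540.7 = 3130.7 / 9540.7 = 32.81% ≈ 32.8%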